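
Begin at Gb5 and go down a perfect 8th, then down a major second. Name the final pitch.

Gb5 down a perfect octave → Gb4 (12 semitones).
A major second down from Gb4 is Fb4.

Fb4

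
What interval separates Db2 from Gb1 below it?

perfect 5th

Descending from Db2 to Gb1 is the same interval as ascending Gb1 to Db2.
G to D spans five letter names (G-A-B-C-D), so the interval is some kind of fifth.
Counting semitones, Gb1→Db2 is 7, which is the perfect fifth.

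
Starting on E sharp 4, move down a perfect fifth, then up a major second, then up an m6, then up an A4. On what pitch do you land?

C double-sharp 5

A perfect fifth down from E#4 is A#3.
A major second up from A#3 is B#3.
A minor sixth up from B#3 is G#4.
An augmented fourth up from G#4 is C##5.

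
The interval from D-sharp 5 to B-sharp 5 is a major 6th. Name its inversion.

minor third

Interval numbers invert to sum to nine: 6 + 3 = 9, so a sixth inverts to a third.
The quality also flips — major becomes minor — giving a minor third.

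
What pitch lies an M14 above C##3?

B##4

The fourteenth's letter: C up seven letter names plus an octave → B.
A major fourteenth is 23 semitones; 23 semitones up from C##3 gives B##4.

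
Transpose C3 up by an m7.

Counting seven letter names up from C lands on B.
Moving 10 semitones up from C3 (the size of a minor seventh) reaches Bb3.

Bb3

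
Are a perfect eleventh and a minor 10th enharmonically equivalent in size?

No

17 semitones (perfect eleventh) vs 15 semitones (minor tenth): not equal.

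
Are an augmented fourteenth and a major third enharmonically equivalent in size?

24 semitones (augmented fourteenth) vs 4 semitones (major third): not equal.

No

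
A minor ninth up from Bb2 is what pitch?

Cb4

The ninth's letter: B up two letter names plus an octave → C.
A minor ninth spans 13 semitones, so from Bb2 the target pitch is Cb4.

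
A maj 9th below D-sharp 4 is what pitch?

C-sharp 3

The ninth's letter: D down two letter names plus an octave → C.
Moving 14 semitones down from D#4 (the size of a major ninth) reaches C#3.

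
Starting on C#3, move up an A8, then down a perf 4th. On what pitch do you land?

G##3

Up an augmented octave from C#3: C##4 (13 semitones up).
Down a perfect fourth from C##4: G##3 (5 semitones down).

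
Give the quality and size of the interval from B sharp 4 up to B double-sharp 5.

B to B is the same letter name, plus an octave: an octave.
The perfect octave is 12 semitones; here we have 13, one semitone wider: augmented.

augmented octave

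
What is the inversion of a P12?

First reduce the compound perfect twelfth to its simple form, a perfect fifth.
Interval numbers invert to sum to nine: 5 + 4 = 9, so a fifth inverts to a fourth.
The quality also flips — perfect stays perfect — giving a perfect fourth.

perfect 4th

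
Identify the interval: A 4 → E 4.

perfect fourth

Descending from A4 to E4 is the same interval as ascending E4 to A4.
E to A spans four letter names (E-F-G-A): a fourth.
E4 to A4 is 5 semitones, matching the perfect fourth exactly, so the quality is perfect.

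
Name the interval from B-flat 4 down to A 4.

Descending from Bb4 to A4 is the same interval as ascending A4 to Bb4.
A to B spans two letter names (A-B), so the interval is some kind of second.
At 1 semitone, A4→Bb4 falls one short of a major second: minor.

minor 2nd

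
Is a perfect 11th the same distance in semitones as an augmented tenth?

Yes

A perfect eleventh = 17 semitones = an augmented tenth; enharmonically equal.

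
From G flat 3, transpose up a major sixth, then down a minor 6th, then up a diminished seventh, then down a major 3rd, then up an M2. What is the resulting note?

Gb3 up a major sixth → Eb4 (9 semitones).
A minor sixth down from Eb4 is G3.
G3 up a diminished seventh → Fb4 (9 semitones).
A major third down from Fb4 is Dbb4.
A major second up from Dbb4 is Ebb4.

E double-flat 4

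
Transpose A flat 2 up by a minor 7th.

Counting seven letter names up from A lands on G.
Moving 10 semitones up from Ab2 (the size of a minor seventh) reaches Gb3.

G flat 3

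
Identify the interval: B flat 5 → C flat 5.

major seventh

Descending from Bb5 to Cb5 is the same interval as ascending Cb5 to Bb5.
C to B spans seven letter names (C-D-E-F-G-A-B), so the interval is some kind of seventh.
Counting semitones, Cb5→Bb5 is 11, which is the major seventh.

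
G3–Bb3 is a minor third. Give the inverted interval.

major sixth

Interval numbers invert to sum to nine: 3 + 6 = 9, so a third inverts to a sixth.
The quality also flips — minor becomes major — giving a major sixth.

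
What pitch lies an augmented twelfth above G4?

Five letters up from G (plus an octave) reaches D.
Moving 20 semitones up from G4 (the size of an augmented twelfth) reaches D#6.

D#6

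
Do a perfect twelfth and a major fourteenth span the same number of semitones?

A perfect twelfth is 19 semitones but a major fourteenth is 23 semitones — different sizes.

No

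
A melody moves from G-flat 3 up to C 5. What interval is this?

augmented eleventh

G to C spans four letter names (G-A-B-C), plus an octave: an eleventh.
Gb3 to C5 spans 18 semitones — one semitone wider than the perfect eleventh (17) — giving an augmented eleventh.
(Equivalently, a compound augmented fourth: an augmented fourth plus an octave.)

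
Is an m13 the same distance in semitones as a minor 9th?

No

20 semitones (minor thirteenth) vs 13 semitones (minor ninth): not equal.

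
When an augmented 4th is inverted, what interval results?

Inverted interval numbers add to nine, so a fourth pairs with a fifth (4 + 5 = 9).
The quality also flips — augmented becomes diminished — giving a diminished fifth.

d5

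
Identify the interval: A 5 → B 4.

Descending from A5 to B4 is the same interval as ascending B4 to A5.
B to A spans seven letter names (B-C-D-E-F-G-A), so the interval is some kind of seventh.
At 10 semitones, B4→A5 falls one short of a major seventh: minor.

minor seventh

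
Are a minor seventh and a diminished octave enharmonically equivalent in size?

No

A minor seventh is 10 semitones but a diminished octave is 11 semitones — different sizes.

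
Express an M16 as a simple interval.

major second

Subtracting seven from the interval number removes an octave: 16 − 14 = 2.
So a major sixteenth is 2 octaves plus a major second. The quality is unchanged.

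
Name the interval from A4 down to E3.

P11

Descending from A4 to E3 is the same interval as ascending E3 to A4.
E to A spans four letter names (E-F-G-A), plus an octave: an eleventh.
E3 to A4 is 17 semitones, matching the perfect eleventh exactly, so the quality is perfect.
(Equivalently, a compound perfect fourth: a perfect fourth plus an octave.)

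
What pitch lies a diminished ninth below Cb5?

B3

Counting two letter names plus an octave down from C lands on B.
Moving 12 semitones down from Cb5 (the size of a diminished ninth) reaches B3.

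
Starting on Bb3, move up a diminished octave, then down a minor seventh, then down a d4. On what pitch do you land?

G3

Up a diminished octave from Bb3: Bbb4 (11 semitones up).
Bbb4 down a minor seventh → Cb4 (10 semitones).
Down a diminished fourth from Cb4: G3 (4 semitones down).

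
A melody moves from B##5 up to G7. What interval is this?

B to G spans six letter names (B-C-D-E-F-G), plus an octave — that makes it a thirteenth of some quality.
A major thirteenth would be 21 semitones; B##5 to G7 is 18, three semitones narrower, so the interval is doubly diminished.
(Equivalently, a compound doubly diminished sixth: a doubly diminished sixth plus an octave.)

dd13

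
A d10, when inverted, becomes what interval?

A6

First reduce the compound diminished tenth to its simple form, a diminished third.
Inverted interval numbers add to nine, so a third pairs with a sixth (3 + 6 = 9).
The quality also flips — diminished becomes augmented — giving an augmented sixth.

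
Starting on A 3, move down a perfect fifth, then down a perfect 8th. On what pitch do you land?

A perfect fifth down from A3 is D3.
A perfect octave down from D3 is D2.

D 2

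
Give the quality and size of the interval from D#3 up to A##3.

augmented fifth

D to A spans five letter names (D-E-F-G-A): a fifth.
D#3 to A##3 spans 8 semitones — one semitone wider than the perfect fifth (7) — giving an augmented fifth.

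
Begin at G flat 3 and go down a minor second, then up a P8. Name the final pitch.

A minor second down from Gb3 is F3.
F3 up a perfect octave → F4 (12 semitones).

F 4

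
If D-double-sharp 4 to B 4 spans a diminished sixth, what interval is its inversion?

Inverted interval numbers add to nine, so a sixth pairs with a third (6 + 3 = 9).
The quality also flips — diminished becomes augmented — giving an augmented third.

A3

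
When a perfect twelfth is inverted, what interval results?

perfect fourth

First reduce the compound perfect twelfth to its simple form, a perfect fifth.
Interval numbers invert to sum to nine: 5 + 4 = 9, so a fifth inverts to a fourth.
Quality inverts too: perfect stays perfect. That makes the inversion a perfect fourth.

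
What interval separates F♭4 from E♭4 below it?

minor second

Descending from Fb4 to Eb4 is the same interval as ascending Eb4 to Fb4.
E to F spans two letter names (E-F) — that makes it a second of some quality.
At 1 semitone, Eb4→Fb4 falls one short of a major second: minor.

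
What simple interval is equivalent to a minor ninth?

Take out an octave (7 from the number): 9 − 7 = 2.
That makes a minor ninth a compound minor second — an octave plus a minor second.

m2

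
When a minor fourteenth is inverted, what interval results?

First reduce the compound minor fourteenth to its simple form, a minor seventh.
Interval numbers invert to sum to nine: 7 + 2 = 9, so a seventh inverts to a second.
Quality inverts too: minor becomes major. That makes the inversion a major second.

major second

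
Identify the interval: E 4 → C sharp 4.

Descending from E4 to C#4 is the same interval as ascending C#4 to E4.
C to E spans three letter names (C-D-E), so the interval is some kind of third.
A major third would be 4 semitones, but C#4 to E4 is 3 — one semitone narrower, making it a minor third.

minor 3rd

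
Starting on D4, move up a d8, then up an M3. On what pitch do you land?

Up a diminished octave from D4: Db5 (11 semitones up).
A major third up from Db5 is F5.

F5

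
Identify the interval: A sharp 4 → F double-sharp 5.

major sixth

A to F spans six letter names (A-B-C-D-E-F): a sixth.
Counting semitones, A#4→F##5 is 9, which is the major sixth.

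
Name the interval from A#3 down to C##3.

Descending from A#3 to C##3 is the same interval as ascending C##3 to A#3.
C to A spans six letter names (C-D-E-F-G-A), so the interval is some kind of sixth.
At 8 semitones, C##3→A#3 falls one short of a major sixth: minor.

minor sixth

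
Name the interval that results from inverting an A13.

d3

First reduce the compound augmented thirteenth to its simple form, an augmented sixth.
Interval numbers invert to sum to nine: 6 + 3 = 9, so a sixth inverts to a third.
Quality inverts too: augmented becomes diminished. That makes the inversion a diminished third.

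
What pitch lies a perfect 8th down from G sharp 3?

An octave keeps the letter name G, an octave down from G.
A perfect octave is 12 semitones; 12 semitones down from G#3 gives G#2.

G sharp 2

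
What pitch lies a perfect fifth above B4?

The fifth takes the letter from B up to F.
A perfect fifth spans 7 semitones, so from B4 the target pitch is F#5.

F#5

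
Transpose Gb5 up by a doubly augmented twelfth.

The twelfth's letter: G up five letter names plus an octave → D.
A doubly augmented twelfth spans 21 semitones, so from Gb5 the target pitch is D#7.

D#7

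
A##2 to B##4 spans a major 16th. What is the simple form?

Take out 2 octaves (14 from the number): 16 − 14 = 2.
That makes a major sixteenth a compound major second — 2 octaves plus a major second.

major 2nd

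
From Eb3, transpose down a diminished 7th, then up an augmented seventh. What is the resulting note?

E##3

Down a diminished seventh from Eb3: F#2 (9 semitones down).
An augmented seventh up from F#2 is E##3.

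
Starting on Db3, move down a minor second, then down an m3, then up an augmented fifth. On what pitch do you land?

E#3

Down a minor second from Db3: C3 (1 semitone down).
C3 down a minor third → A2 (3 semitones).
An augmented fifth up from A2 is E#3.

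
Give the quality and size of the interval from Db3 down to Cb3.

major second

Descending from Db3 to Cb3 is the same interval as ascending Cb3 to Db3.
C to D spans two letter names (C-D) — that makes it a second of some quality.
Counting semitones, Cb3→Db3 is 2, which is the major second.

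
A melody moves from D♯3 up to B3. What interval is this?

D to B spans six letter names (D-E-F-G-A-B): a sixth.
D#3 to B3 is 8 semitones, a half step short of the major sixth (9), so this is minor.

m6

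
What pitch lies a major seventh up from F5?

Seven letter names up from F: E.
A major seventh spans 11 semitones, so from F5 the target pitch is E6.

E6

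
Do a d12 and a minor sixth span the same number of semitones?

No

A diminished twelfth spans 18 semitones; a minor sixth spans 8 semitones. They differ by 10.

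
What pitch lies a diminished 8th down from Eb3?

E2

The letter stays E (same as the start), shifted an octave down.
A diminished octave is 11 semitones; 11 semitones down from Eb3 gives E2.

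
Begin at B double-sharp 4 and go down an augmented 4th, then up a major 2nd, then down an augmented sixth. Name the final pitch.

B##4 down an augmented fourth → F##4 (6 semitones).
Up a major second from F##4: G##4 (2 semitones up).
Down an augmented sixth from G##4: B3 (10 semitones down).

B 3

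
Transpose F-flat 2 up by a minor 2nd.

G-double-flat 2

The second takes the letter from F up to G.
A minor second is 1 semitone; 1 semitone up from Fb2 gives Gbb2.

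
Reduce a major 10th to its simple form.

Each octave removed subtracts seven from the number: 10 − 7 = 3.
Quality carries through unchanged, so the simple form is a major third.

major 3rd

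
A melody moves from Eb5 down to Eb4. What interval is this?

Descending from Eb5 to Eb4 is the same interval as ascending Eb4 to Eb5.
E to E is the same letter name, plus an octave — that makes it an octave of some quality.
Eb4 to Eb5 is 12 semitones, matching the perfect octave exactly, so the quality is perfect.

perfect octave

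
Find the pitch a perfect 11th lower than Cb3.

Gb1

The eleventh's letter: C down four letter names plus an octave → G.
Moving 17 semitones down from Cb3 (the size of a perfect eleventh) reaches Gb1.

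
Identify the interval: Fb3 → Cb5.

perfect twelfth

F to C spans five letter names (F-G-A-B-C), plus an octave, so the interval is some kind of twelfth.
Fb3 to Cb5 is 19 semitones, matching the perfect twelfth exactly, so the quality is perfect.
(Equivalently, a compound perfect fifth: a perfect fifth plus an octave.)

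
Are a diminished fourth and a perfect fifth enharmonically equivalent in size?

A diminished fourth is 4 semitones but a perfect fifth is 7 semitones — different sizes.

No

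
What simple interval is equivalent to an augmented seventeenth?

A3

Take out 2 octaves (14 from the number): 17 − 14 = 3.
Quality carries through unchanged, so the simple form is an augmented third.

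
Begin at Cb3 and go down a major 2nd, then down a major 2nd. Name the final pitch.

Abb2

Cb3 down a major second → Bbb2 (2 semitones).
A major second down from Bbb2 is Abb2.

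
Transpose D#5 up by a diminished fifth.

Five letter names up from D: A.
A diminished fifth is 6 semitones; 6 semitones up from D#5 gives A5.

A5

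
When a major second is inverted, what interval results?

Inverted interval numbers add to nine, so a second pairs with a seventh (2 + 7 = 9).
The quality also flips — major becomes minor — giving a minor seventh.

minor seventh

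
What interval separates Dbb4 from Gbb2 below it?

Descending from Dbb4 to Gbb2 is the same interval as ascending Gbb2 to Dbb4.
G to D spans five letter names (G-A-B-C-D), plus an octave: a twelfth.
The perfect twelfth spans 19 semitones, and Gbb2 to Dbb4 is exactly 19 semitones — so this is a perfect twelfth.
(Equivalently, a compound perfect fifth: a perfect fifth plus an octave.)

perfect twelfth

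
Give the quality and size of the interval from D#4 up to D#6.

perfect fifteenth

D to D is the same letter name, plus 2 octaves: a fifteenth.
The perfect fifteenth spans 24 semitones, and D#4 to D#6 is exactly 24 semitones — so this is a perfect fifteenth.
(Equivalently, a compound perfect octave: a perfect octave plus an octave.)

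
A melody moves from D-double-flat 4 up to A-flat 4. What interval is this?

D to A spans five letter names (D-E-F-G-A) — that makes it a fifth of some quality.
Dbb4 to Ab4 spans 8 semitones — one semitone wider than the perfect fifth (7) — giving an augmented fifth.

augmented fifth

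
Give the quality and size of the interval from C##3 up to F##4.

C to F spans four letter names (C-D-E-F), plus an octave, so the interval is some kind of eleventh.
C##3 to F##4 is 17 semitones, matching the perfect eleventh exactly, so the quality is perfect.
(Equivalently, a compound perfect fourth: a perfect fourth plus an octave.)

perfect 11th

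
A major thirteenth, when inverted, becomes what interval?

First reduce the compound major thirteenth to its simple form, a major sixth.
The rule of nine gives the new number: 9 − 6 = 3, so a sixth becomes a third.
The quality also flips — major becomes minor — giving a minor third.

minor 3rd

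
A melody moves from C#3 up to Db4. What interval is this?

diminished ninth

C to D spans two letter names (C-D), plus an octave, so the interval is some kind of ninth.
A major ninth would be 14 semitones; C#3 to Db4 is 12, two semitones narrower, so the interval is diminished.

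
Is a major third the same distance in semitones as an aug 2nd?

No

A major third is 4 semitones but an augmented second is 3 semitones — different sizes.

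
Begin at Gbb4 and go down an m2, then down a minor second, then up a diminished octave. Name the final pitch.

Ebb5

Gbb4 down a minor second → Fb4 (1 semitone).
A minor second down from Fb4 is Eb4.
Up a diminished octave from Eb4: Ebb5 (11 semitones up).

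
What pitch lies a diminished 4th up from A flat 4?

Four letter names up from A: D.
Moving 4 semitones up from Ab4 (the size of a diminished fourth) reaches Dbb5.

D double-flat 5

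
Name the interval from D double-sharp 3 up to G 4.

dd11

D to G spans four letter names (D-E-F-G), plus an octave, so the interval is some kind of eleventh.
A perfect eleventh would be 17 semitones; D##3 to G4 is 15, two semitones narrower, so the interval is doubly diminished.
(Equivalently, a compound doubly diminished fourth: a doubly diminished fourth plus an octave.)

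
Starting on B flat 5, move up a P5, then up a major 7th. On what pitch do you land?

Up a perfect fifth from Bb5: F6 (7 semitones up).
A major seventh up from F6 is E7.

E 7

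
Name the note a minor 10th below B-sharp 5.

Counting three letter names plus an octave down from B lands on G.
A minor tenth spans 15 semitones, so from B#5 the target pitch is G##4.

G-double-sharp 4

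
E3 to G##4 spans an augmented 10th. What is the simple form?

augmented third

Subtracting seven from the interval number removes an octave: 10 − 7 = 3.
Quality carries through unchanged, so the simple form is an augmented third.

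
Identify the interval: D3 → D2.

Descending from D3 to D2 is the same interval as ascending D2 to D3.
D to D is the same letter name, plus an octave: an octave.
Counting semitones, D2→D3 is 12, which is the perfect octave.

P8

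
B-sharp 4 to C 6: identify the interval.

diminished 9th

B to C spans two letter names (B-C), plus an octave, so the interval is some kind of ninth.
The major ninth is 14 semitones; here we have 12, two semitones narrower: diminished.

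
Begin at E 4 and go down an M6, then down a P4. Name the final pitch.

D 3

Down a major sixth from E4: G3 (9 semitones down).
A perfect fourth down from G3 is D3.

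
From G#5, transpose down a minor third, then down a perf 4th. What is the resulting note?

Down a minor third from G#5: E#5 (3 semitones down).
A perfect fourth down from E#5 is B#4.

B#4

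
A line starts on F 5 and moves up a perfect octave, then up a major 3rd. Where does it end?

Up a perfect octave from F5: F6 (12 semitones up).
F6 up a major third → A6 (4 semitones).

A 6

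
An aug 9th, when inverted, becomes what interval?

First reduce the compound augmented ninth to its simple form, an augmented second.
Inverted interval numbers add to nine, so a second pairs with a seventh (2 + 7 = 9).
The quality also flips — augmented becomes diminished — giving a diminished seventh.

diminished 7th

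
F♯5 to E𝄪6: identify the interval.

F to E spans seven letter names (F-G-A-B-C-D-E) — that makes it a seventh of some quality.
A major seventh would be 11 semitones; F#5 to E##6 is 12, one semitone wider, so the interval is augmented.

augmented 7th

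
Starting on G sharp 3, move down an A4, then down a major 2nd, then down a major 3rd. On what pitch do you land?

An augmented fourth down from G#3 is D3.
Down a major second from D3: C3 (2 semitones down).
Down a major third from C3: Ab2 (4 semitones down).

A flat 2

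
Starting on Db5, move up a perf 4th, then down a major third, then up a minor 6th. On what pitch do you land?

A perfect fourth up from Db5 is Gb5.
A major third down from Gb5 is Ebb5.
Up a minor sixth from Ebb5: Cbb6 (8 semitones up).

Cbb6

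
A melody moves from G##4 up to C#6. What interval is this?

diminished 11th

G to C spans four letter names (G-A-B-C), plus an octave — that makes it an eleventh of some quality.
G##4 to C#6 spans 16 semitones — one semitone narrower than the perfect eleventh (17) — giving a diminished eleventh.
(Equivalently, a compound diminished fourth: a diminished fourth plus an octave.)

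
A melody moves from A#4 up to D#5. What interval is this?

A to D spans four letter names (A-B-C-D) — that makes it a fourth of some quality.
Counting semitones, A#4→D#5 is 5, which is the perfect fourth.

perfect fourth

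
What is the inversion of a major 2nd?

minor seventh

The rule of nine gives the new number: 9 − 2 = 7, so a second becomes a seventh.
And major becomes minor under inversion, so we get a minor seventh.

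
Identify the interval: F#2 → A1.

Descending from F#2 to A1 is the same interval as ascending A1 to F#2.
A to F spans six letter names (A-B-C-D-E-F): a sixth.
A1 to F#2 is 9 semitones, matching the major sixth exactly, so the quality is major.

major 6th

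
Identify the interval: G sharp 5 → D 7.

diminished twelfth

G to D spans five letter names (G-A-B-C-D), plus an octave: a twelfth.
G#5 to D7 spans 18 semitones — one semitone narrower than the perfect twelfth (19) — giving a diminished twelfth.
(Equivalently, a compound diminished fifth: a diminished fifth plus an octave.)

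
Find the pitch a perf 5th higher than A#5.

The fifth takes the letter from A up to E.
A perfect fifth is 7 semitones; 7 semitones up from A#5 gives E#6.

E#6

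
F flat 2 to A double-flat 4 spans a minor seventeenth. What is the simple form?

m3

Each octave removed subtracts seven from the number: 17 − 14 = 3.
So a minor seventeenth is 2 octaves plus a minor third. The quality is unchanged.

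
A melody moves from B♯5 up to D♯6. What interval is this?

B to D spans three letter names (B-C-D) — that makes it a third of some quality.
A major third would be 4 semitones, but B#5 to D#6 is 3 — one semitone narrower, making it a minor third.

minor 3rd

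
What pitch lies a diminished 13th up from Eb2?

Counting six letter names plus an octave up from E lands on C.
A diminished thirteenth spans 19 semitones, so from Eb2 the target pitch is Cbb4.

Cbb4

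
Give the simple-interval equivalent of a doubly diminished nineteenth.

dd5

Take out 2 octaves (14 from the number): 19 − 14 = 5.
That makes a doubly diminished nineteenth a compound doubly diminished fifth — 2 octaves plus a doubly diminished fifth.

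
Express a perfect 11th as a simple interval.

P4

Subtracting seven from the interval number removes an octave: 11 − 7 = 4.
So a perfect eleventh is an octave plus a perfect fourth. The quality is unchanged.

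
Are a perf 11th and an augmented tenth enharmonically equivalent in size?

Both span 17 semitones: a perfect eleventh and an augmented tenth are the same chromatic distance.

Yes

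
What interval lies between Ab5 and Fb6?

A to F spans six letter names (A-B-C-D-E-F): a sixth.
At 8 semitones, Ab5→Fb6 falls one short of a major sixth: minor.

minor sixth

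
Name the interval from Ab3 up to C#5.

augmented tenth

A to C spans three letter names (A-B-C), plus an octave: a tenth.
Ab3 to C#5 spans 17 semitones — one semitone wider than the major tenth (16) — giving an augmented tenth.
(Equivalently, a compound augmented third: an augmented third plus an octave.)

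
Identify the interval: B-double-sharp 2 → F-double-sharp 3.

diminished fifth

B to F spans five letter names (B-C-D-E-F) — that makes it a fifth of some quality.
The perfect fifth is 7 semitones; here we have 6, one semitone narrower: diminished.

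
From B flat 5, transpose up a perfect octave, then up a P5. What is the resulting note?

F 7

A perfect octave up from Bb5 is Bb6.
A perfect fifth up from Bb6 is F7.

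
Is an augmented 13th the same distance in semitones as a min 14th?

Both span 22 semitones: an augmented thirteenth and a minor fourteenth are the same chromatic distance.

Yes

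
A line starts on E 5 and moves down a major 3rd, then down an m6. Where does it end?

E 4

E5 down a major third → C5 (4 semitones).
C5 down a minor sixth → E4 (8 semitones).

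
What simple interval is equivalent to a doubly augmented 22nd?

Each octave removed subtracts seven from the number: 22 − 14 = 8.
Quality carries through unchanged, so the simple form is a doubly augmented octave.

doubly augmented 8th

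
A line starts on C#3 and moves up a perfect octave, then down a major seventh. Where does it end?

Up a perfect octave from C#3: C#4 (12 semitones up).
C#4 down a major seventh → D3 (11 semitones).

D3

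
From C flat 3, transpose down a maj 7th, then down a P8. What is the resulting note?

A major seventh down from Cb3 is Dbb2.
Dbb2 down a perfect octave → Dbb1 (12 semitones).

D double-flat 1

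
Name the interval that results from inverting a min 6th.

The rule of nine gives the new number: 9 − 6 = 3, so a sixth becomes a third.
And minor becomes major under inversion, so we get a major third.

M3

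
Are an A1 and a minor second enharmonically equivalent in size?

Yes

An augmented unison spans 1 semitone, and a minor second also spans 1 semitone — they're enharmonic.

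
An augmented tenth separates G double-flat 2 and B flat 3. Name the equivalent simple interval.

Each octave removed subtracts seven from the number: 10 − 7 = 3.
That makes an augmented tenth a compound augmented third — an octave plus an augmented third.

augmented third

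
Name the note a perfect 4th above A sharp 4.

D sharp 5

Counting four letter names up from A lands on D.
A perfect fourth is 5 semitones; 5 semitones up from A#4 gives D#5.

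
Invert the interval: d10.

First reduce the compound diminished tenth to its simple form, a diminished third.
Inverted interval numbers add to nine, so a third pairs with a sixth (3 + 6 = 9).
Quality inverts too: diminished becomes augmented. That makes the inversion an augmented sixth.

augmented 6th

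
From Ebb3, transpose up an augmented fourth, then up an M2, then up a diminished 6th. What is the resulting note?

Gbb4

Up an augmented fourth from Ebb3: Ab3 (6 semitones up).
A major second up from Ab3 is Bb3.
A diminished sixth up from Bb3 is Gbb4.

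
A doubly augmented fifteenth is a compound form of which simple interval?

doubly augmented octave

Take out an octave (7 from the number): 15 − 7 = 8.
So a doubly augmented fifteenth is an octave plus a doubly augmented octave. The quality is unchanged.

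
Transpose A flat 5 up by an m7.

G flat 6

Seven letter names up from A: G.
Moving 10 semitones up from Ab5 (the size of a minor seventh) reaches Gb6.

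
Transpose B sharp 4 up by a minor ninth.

Counting two letter names plus an octave up from B lands on C.
Moving 13 semitones up from B#4 (the size of a minor ninth) reaches C#6.

C sharp 6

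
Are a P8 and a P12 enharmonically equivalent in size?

A perfect octave spans 12 semitones; a perfect twelfth spans 19 semitones. They differ by 7.

No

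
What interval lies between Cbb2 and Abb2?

C to A spans six letter names (C-D-E-F-G-A): a sixth.
The major sixth spans 9 semitones, and Cbb2 to Abb2 is exactly 9 semitones — so this is a major sixth.

major sixth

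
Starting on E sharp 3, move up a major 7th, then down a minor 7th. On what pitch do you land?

A major seventh up from E#3 is D##4.
D##4 down a minor seventh → E##3 (10 semitones).

E double-sharp 3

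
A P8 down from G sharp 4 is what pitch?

G sharp 3

For an octave the letter name doesn't change: still G, an octave down.
Moving 12 semitones down from G#4 (the size of a perfect octave) reaches G#3.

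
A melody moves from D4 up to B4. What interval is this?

D to B spans six letter names (D-E-F-G-A-B): a sixth.
D4 to B4 is 9 semitones, matching the major sixth exactly, so the quality is major.

major 6th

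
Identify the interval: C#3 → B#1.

minor 9th

Descending from C#3 to B#1 is the same interval as ascending B#1 to C#3.
B to C spans two letter names (B-C), plus an octave — that makes it a ninth of some quality.
B#1 to C#3 is 13 semitones, a half step short of the major ninth (14), so this is minor.
(Equivalently, a compound minor second: a minor second plus an octave.)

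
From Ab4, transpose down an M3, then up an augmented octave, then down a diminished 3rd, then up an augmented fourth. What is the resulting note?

A major third down from Ab4 is Fb4.
Fb4 up an augmented octave → F5 (13 semitones).
A diminished third down from F5 is D#5.
D#5 up an augmented fourth → G##5 (6 semitones).

G##5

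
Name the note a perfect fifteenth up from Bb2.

Bb4

The letter stays B (same as the start), shifted two octaves up.
Moving 24 semitones up from Bb2 (the size of a perfect fifteenth) reaches Bb4.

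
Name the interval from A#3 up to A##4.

A to A is the same letter name, plus an octave: an octave.
A perfect octave would be 12 semitones; A#3 to A##4 is 13, one semitone wider, so the interval is augmented.

augmented octave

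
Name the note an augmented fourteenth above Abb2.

G4

Seven letters up from A (plus an octave) reaches G.
Moving 24 semitones up from Abb2 (the size of an augmented fourteenth) reaches G4.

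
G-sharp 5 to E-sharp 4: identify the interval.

m10

Descending from G#5 to E#4 is the same interval as ascending E#4 to G#5.
E to G spans three letter names (E-F-G), plus an octave, so the interval is some kind of tenth.
A major tenth would be 16 semitones, but E#4 to G#5 is 15 — one semitone narrower, making it a minor tenth.
(Equivalently, a compound minor third: a minor third plus an octave.)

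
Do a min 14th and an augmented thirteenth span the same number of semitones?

A minor fourteenth = 22 semitones = an augmented thirteenth; enharmonically equal.

Yes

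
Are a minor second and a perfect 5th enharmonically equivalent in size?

No

A minor second spans 1 semitone; a perfect fifth spans 7 semitones. They differ by 6.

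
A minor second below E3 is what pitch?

Two letter names down from E: D.
Moving 1 semitone down from E3 (the size of a minor second) reaches D#3.

D#3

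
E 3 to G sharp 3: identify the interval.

E to G spans three letter names (E-F-G): a third.
Counting semitones, E3→G#3 is 4, which is the major third.

M3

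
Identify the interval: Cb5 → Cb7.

C to C is the same letter name, plus 2 octaves, so the interval is some kind of fifteenth.
Cb5 to Cb7 is 24 semitones, matching the perfect fifteenth exactly, so the quality is perfect.
(Equivalently, a compound perfect octave: a perfect octave plus an octave.)

perfect 15th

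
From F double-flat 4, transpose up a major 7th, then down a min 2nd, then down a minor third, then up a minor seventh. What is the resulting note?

A flat 5

Fbb4 up a major seventh → Ebb5 (11 semitones).
A minor second down from Ebb5 is Db5.
Down a minor third from Db5: Bb4 (3 semitones down).
Bb4 up a minor seventh → Ab5 (10 semitones).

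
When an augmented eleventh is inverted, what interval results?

First reduce the compound augmented eleventh to its simple form, an augmented fourth.
Inverted interval numbers add to nine, so a fourth pairs with a fifth (4 + 5 = 9).
Quality inverts too: augmented becomes diminished. That makes the inversion a diminished fifth.

diminished 5th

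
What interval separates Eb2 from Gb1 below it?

major sixth

Descending from Eb2 to Gb1 is the same interval as ascending Gb1 to Eb2.
G to E spans six letter names (G-A-B-C-D-E) — that makes it a sixth of some quality.
Counting semitones, Gb1→Eb2 is 9, which is the major sixth.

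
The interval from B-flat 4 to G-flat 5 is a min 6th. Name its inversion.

The rule of nine gives the new number: 9 − 6 = 3, so a sixth becomes a third.
The quality also flips — minor becomes major — giving a major third.

major 3rd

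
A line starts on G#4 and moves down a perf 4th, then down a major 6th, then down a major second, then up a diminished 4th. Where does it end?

Ab3

G#4 down a perfect fourth → D#4 (5 semitones).
D#4 down a major sixth → F#3 (9 semitones).
A major second down from F#3 is E3.
A diminished fourth up from E3 is Ab3.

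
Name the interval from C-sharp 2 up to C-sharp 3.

C to C is the same letter name, plus an octave — that makes it an octave of some quality.
The perfect octave spans 12 semitones, and C#2 to C#3 is exactly 12 semitones — so this is a perfect octave.

perfect octave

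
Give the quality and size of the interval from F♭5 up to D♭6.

F to D spans six letter names (F-G-A-B-C-D), so the interval is some kind of sixth.
Counting semitones, Fb5→Db6 is 9, which is the major sixth.

major 6th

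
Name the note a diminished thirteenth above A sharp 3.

Counting six letter names plus an octave up from A lands on F.
A diminished thirteenth is 19 semitones; 19 semitones up from A#3 gives F5.

F 5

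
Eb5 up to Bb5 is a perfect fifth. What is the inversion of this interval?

P4

Interval numbers invert to sum to nine: 5 + 4 = 9, so a fifth inverts to a fourth.
Quality inverts too: perfect stays perfect. That makes the inversion a perfect fourth.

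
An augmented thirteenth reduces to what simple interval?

augmented sixth

Each octave removed subtracts seven from the number: 13 − 7 = 6.
That makes an augmented thirteenth a compound augmented sixth — an octave plus an augmented sixth.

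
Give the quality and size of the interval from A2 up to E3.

perfect fifth

A to E spans five letter names (A-B-C-D-E): a fifth.
The perfect fifth spans 7 semitones, and A2 to E3 is exactly 7 semitones — so this is a perfect fifth.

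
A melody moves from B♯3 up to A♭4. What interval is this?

B to A spans seven letter names (B-C-D-E-F-G-A): a seventh.
B#3 to Ab4 spans 8 semitones — three semitones narrower than the major seventh (11) — giving a doubly diminished seventh.

dd7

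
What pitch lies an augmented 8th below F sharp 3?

For an octave the letter name doesn't change: still F, an octave down.
An augmented octave spans 13 semitones, so from F#3 the target pitch is F2.

F 2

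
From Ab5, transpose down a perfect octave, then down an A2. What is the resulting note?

Gbb4

Down a perfect octave from Ab5: Ab4 (12 semitones down).
Down an augmented second from Ab4: Gbb4 (3 semitones down).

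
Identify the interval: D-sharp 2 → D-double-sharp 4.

D to D is the same letter name, plus 2 octaves, so the interval is some kind of fifteenth.
The perfect fifteenth is 24 semitones; here we have 25, one semitone wider: augmented.
(Equivalently, a compound augmented octave: an augmented octave plus an octave.)

augmented 15th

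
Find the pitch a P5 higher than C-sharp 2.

The fifth takes the letter from C up to G.
A perfect fifth is 7 semitones; 7 semitones up from C#2 gives G#2.

G-sharp 2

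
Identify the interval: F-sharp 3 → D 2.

major tenth

Descending from F#3 to D2 is the same interval as ascending D2 to F#3.
D to F spans three letter names (D-E-F), plus an octave — that makes it a tenth of some quality.
The major tenth spans 16 semitones, and D2 to F#3 is exactly 16 semitones — so this is a major tenth.
(Equivalently, a compound major third: a major third plus an octave.)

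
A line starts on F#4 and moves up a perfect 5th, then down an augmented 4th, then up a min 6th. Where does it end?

A perfect fifth up from F#4 is C#5.
C#5 down an augmented fourth → G4 (6 semitones).
Up a minor sixth from G4: Eb5 (8 semitones up).

Eb5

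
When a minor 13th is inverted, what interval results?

major third

First reduce the compound minor thirteenth to its simple form, a minor sixth.
Inverted interval numbers add to nine, so a sixth pairs with a third (6 + 3 = 9).
The quality also flips — minor becomes major — giving a major third.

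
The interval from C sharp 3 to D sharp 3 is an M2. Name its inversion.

minor seventh

Interval numbers invert to sum to nine: 2 + 7 = 9, so a second inverts to a seventh.
The quality also flips — major becomes minor — giving a minor seventh.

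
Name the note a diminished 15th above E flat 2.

E double-flat 4

The letter stays E (same as the start), shifted two octaves up.
A diminished fifteenth spans 23 semitones, so from Eb2 the target pitch is Ebb4.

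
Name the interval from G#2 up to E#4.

major thirteenth

G to E spans six letter names (G-A-B-C-D-E), plus an octave: a thirteenth.
Counting semitones, G#2→E#4 is 21, which is the major thirteenth.
(Equivalently, a compound major sixth: a major sixth plus an octave.)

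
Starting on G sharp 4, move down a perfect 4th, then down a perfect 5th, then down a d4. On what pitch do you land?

D double-sharp 3

Down a perfect fourth from G#4: D#4 (5 semitones down).
A perfect fifth down from D#4 is G#3.
A diminished fourth down from G#3 is D##3.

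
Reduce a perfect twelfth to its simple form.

perfect 5th

Take out an octave (7 from the number): 12 − 7 = 5.
So a perfect twelfth is an octave plus a perfect fifth. The quality is unchanged.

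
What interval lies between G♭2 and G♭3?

perfect 8th

G to G is the same letter name, plus an octave, so the interval is some kind of octave.
Gb2 to Gb3 is 12 semitones, matching the perfect octave exactly, so the quality is perfect.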